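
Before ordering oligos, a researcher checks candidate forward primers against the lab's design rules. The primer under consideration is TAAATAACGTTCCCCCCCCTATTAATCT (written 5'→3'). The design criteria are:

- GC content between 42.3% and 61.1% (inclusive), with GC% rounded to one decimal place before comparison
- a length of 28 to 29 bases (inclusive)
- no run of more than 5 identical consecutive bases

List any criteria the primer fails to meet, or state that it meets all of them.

Fails: GC content, homopolymer run.

Base counts: A=8, T=9, G=1, C=10 (length 28).
GC content: GC 11/28 = 39.3%, outside 42.3–61.1% ✗
length: length 28 ✓
homopolymer run: longest run = 8, exceeds 5 ✗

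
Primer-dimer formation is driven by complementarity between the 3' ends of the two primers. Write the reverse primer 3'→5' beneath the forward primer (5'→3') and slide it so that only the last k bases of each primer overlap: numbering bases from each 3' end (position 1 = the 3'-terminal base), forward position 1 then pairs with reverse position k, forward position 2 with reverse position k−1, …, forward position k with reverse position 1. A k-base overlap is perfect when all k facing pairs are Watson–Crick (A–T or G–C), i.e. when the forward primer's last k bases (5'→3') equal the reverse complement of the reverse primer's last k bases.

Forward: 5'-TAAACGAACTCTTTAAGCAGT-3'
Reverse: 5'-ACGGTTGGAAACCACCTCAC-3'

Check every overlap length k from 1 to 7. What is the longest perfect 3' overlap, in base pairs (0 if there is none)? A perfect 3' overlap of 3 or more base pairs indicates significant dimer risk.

Longest perfect overlap: 2 complementary base pairs; below the dimer-risk threshold (threshold 3).

Last 7 bases (5'→3') — forward …AAGCAGT, reverse …ACCTCAC.
Reverse complement of the reverse primer's last 7 bases: GTGAGGT; its first k bases are the reverse complement of the reverse primer's last k bases, so a perfect k-base overlap needs the forward primer's last k bases to equal them.
Comparing (forward last k vs required): k=1: T vs G ✗; k=2: GT vs GT ✓; k=3: AGT vs GTG ✗; k=4: CAGT vs GTGA ✗; k=5: GCAGT vs GTGAG ✗; k=6: AGCAGT vs GTGAGG ✗; k=7: AAGCAGT vs GTGAGGT ✗.
Only k = 2 is perfect, so the longest perfect 3' overlap is 2.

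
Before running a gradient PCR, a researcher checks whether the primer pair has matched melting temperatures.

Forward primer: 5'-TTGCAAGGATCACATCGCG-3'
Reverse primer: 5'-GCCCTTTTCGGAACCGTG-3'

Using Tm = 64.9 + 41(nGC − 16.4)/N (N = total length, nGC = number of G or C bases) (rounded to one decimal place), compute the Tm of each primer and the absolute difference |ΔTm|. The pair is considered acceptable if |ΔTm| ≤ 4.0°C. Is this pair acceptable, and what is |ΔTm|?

|ΔTm| = 1.5°C; the pair is acceptable.

Forward: G+C = 10, N = 19 → Tm = 64.9 + 41·(10 − 16.4)/19 = 51.1°C.
Reverse: G+C = 11, N = 18 → Tm = 64.9 + 41·(11 − 16.4)/18 = 52.6°C.
|ΔTm| = |51.1 − 52.6| = 1.5°C, ≤ 4.0°C.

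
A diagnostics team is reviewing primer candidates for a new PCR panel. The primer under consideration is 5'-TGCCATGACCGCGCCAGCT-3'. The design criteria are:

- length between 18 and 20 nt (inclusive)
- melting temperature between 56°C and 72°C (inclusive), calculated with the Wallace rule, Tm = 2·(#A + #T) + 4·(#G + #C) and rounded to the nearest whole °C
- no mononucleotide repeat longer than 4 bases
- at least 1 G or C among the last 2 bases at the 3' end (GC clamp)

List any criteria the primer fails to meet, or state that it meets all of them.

Meets all criteria.

Base counts: A=3, T=3, G=5, C=8 (length 19).
length: length 19 ✓
Tm: Tm = 2·6 + 4·13 = 64°C ✓
homopolymer run: longest run = 2 ✓
GC clamp: 3' end CT has 1 G/C ✓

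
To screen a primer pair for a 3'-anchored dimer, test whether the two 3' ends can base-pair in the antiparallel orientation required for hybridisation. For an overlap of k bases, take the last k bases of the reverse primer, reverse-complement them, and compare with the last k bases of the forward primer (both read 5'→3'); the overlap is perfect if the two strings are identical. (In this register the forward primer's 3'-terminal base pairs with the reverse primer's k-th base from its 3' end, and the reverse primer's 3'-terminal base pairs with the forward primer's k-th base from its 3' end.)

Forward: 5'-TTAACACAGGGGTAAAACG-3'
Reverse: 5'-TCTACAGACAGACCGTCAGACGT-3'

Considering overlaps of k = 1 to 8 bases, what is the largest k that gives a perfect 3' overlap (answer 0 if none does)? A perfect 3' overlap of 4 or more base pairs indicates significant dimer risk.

Last 8 bases (5'→3') — forward …GTAAAACG, reverse …TCAGACGT.
Reverse complement of the reverse primer's last 8 bases: ACGTCTGA; its first k bases are the reverse complement of the reverse primer's last k bases, so a perfect k-base overlap needs the forward primer's last k bases to equal them.
Comparing (forward last k vs required): k=1: G vs A ✗; k=2: CG vs AC ✗; k=3: ACG vs ACG ✓; k=4: AACG vs ACGT ✗; k=5: AAACG vs ACGTC ✗; k=6: AAAACG vs ACGTCT ✗; k=7: TAAAACG vs ACGTCTG ✗; k=8: GTAAAACG vs ACGTCTGA ✗.
Only k = 3 is perfect, so the longest perfect 3' overlap is 3.

Longest perfect overlap: 3 complementary base pairs; below the dimer-risk threshold (threshold 4).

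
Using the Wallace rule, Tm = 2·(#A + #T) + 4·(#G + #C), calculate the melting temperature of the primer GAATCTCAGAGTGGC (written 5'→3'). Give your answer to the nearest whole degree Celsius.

46°C

Base counts: A=4, T=3, G=5, C=3 (length 15).
Tm = 2·(4+3) + 4·(5+3) = 2·7 + 4·8 = 14 + 32 = 46°C.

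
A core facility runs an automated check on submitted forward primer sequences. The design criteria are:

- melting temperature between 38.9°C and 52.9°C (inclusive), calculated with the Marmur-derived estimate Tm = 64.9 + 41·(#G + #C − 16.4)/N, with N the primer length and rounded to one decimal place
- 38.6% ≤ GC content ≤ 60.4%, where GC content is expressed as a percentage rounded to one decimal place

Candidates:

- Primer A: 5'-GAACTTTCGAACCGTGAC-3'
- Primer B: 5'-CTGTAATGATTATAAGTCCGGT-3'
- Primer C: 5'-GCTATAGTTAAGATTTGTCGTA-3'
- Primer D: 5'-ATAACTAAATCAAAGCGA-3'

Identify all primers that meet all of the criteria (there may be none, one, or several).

Primer A (18 nt, A=5 T=4 G=4 C=5): Tm = 64.9 + 41·(9 − 16.4)/18 = 48.0°C ✓; GC 9/18 = 50.0% ✓ — passes.
Primer B (22 nt, A=6 T=8 G=5 C=3): Tm = 64.9 + 41·(8 − 16.4)/22 = 49.2°C ✓; GC 8/22 = 36.4%, outside 38.6–60.4% ✗ — fails.
Primer C (22 nt, A=6 T=9 G=5 C=2): Tm = 64.9 + 41·(7 − 16.4)/22 = 47.4°C ✓; GC 7/22 = 31.8%, outside 38.6–60.4% ✗ — fails.
Primer D (18 nt, A=10 T=3 G=2 C=3): Tm = 64.9 + 41·(5 − 16.4)/18 = 38.9°C ✓; GC 5/18 = 27.8%, outside 38.6–60.4% ✗ — fails.

Primer A only.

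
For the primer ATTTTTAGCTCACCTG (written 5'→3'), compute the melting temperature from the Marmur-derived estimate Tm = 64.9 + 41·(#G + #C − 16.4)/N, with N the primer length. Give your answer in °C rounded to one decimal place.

Base counts: A=3, T=7, G=2, C=4; G+C = 6, N = 16.
Tm = 64.9 + 41·(6 − 16.4)/16 = 64.9 + -426.40/16 = 38.3°C.

38.3°C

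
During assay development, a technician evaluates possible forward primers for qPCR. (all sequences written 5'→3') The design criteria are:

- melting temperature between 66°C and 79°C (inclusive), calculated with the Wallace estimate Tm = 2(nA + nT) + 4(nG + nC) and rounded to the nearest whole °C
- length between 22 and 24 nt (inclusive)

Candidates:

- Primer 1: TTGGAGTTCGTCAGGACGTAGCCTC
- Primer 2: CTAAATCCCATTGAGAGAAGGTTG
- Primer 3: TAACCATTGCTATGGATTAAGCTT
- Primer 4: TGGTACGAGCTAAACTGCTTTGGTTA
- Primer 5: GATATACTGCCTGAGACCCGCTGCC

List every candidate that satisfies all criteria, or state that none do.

Primer 2 only.

Primer 1 (25 nt, A=4 T=7 G=8 C=6): Tm = 2·11 + 4·14 = 78°C ✓; length 25, outside 22–24 ✗ — fails.
Primer 2 (24 nt, A=8 T=6 G=6 C=4): Tm = 2·14 + 4·10 = 68°C ✓; length 24 ✓ — passes.
Primer 3 (24 nt, A=7 T=9 G=4 C=4): Tm = 2·16 + 4·8 = 64°C, outside 66–79°C ✗; length 24 ✓ — fails.
Primer 4 (26 nt, A=6 T=9 G=7 C=4): Tm = 2·15 + 4·11 = 74°C ✓; length 26, outside 22–24 ✗ — fails.
Primer 5 (25 nt, A=5 T=5 G=6 C=9): Tm = 2·10 + 4·15 = 80°C, outside 66–79°C ✗; length 25, outside 22–24 ✗ — fails.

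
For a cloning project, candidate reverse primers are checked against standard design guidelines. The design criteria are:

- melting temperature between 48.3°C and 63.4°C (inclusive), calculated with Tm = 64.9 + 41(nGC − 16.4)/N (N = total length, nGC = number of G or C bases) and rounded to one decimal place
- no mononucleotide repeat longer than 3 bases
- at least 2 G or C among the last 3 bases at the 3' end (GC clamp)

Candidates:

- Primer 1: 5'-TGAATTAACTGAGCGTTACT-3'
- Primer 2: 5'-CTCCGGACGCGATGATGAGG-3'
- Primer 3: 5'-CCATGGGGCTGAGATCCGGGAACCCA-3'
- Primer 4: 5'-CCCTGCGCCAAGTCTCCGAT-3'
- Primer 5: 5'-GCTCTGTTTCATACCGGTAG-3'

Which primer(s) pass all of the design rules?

Primer 1 (20 nt, A=6 T=7 G=4 C=3): Tm = 64.9 + 41·(7 − 16.4)/20 = 45.6°C, outside 48.3–63.4°C ✗; longest run = 2 ✓; 3' end ACT has 1 G/C, need ≥2 ✗ — fails.
Primer 2 (20 nt, A=4 T=3 G=8 C=5): Tm = 64.9 + 41·(13 − 16.4)/20 = 57.9°C ✓; longest run = 2 ✓; 3' end AGG has 2 G/C ✓ — passes.
Primer 3 (26 nt, A=6 T=3 G=9 C=8): Tm = 64.9 + 41·(17 − 16.4)/26 = 65.8°C, outside 48.3–63.4°C ✗; longest run = 4, exceeds 3 ✗; 3' end CCA has 2 G/C ✓ — fails.
Primer 4 (20 nt, A=3 T=4 G=4 C=9): Tm = 64.9 + 41·(13 − 16.4)/20 = 57.9°C ✓; longest run = 3 ✓; 3' end GAT has 1 G/C, need ≥2 ✗ — fails.
Primer 5 (20 nt, A=3 T=7 G=5 C=5): Tm = 64.9 + 41·(10 − 16.4)/20 = 51.8°C ✓; longest run = 3 ✓; 3' end TAG has 1 G/C, need ≥2 ✗ — fails.

Primer 2 only.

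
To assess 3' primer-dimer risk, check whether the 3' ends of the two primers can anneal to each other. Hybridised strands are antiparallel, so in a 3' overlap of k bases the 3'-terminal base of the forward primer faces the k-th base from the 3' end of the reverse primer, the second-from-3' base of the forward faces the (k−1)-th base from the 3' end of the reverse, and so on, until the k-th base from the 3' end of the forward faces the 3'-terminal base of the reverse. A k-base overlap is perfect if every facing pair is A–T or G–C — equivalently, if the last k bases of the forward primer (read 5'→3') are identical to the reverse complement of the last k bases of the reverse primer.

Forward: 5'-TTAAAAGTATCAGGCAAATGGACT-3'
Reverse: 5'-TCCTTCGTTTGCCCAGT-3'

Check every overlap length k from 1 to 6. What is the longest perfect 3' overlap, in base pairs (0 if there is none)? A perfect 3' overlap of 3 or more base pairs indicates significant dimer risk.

Longest perfect overlap: 3 complementary base pairs; significant dimer risk (threshold 3).

Last 6 bases (5'→3') — forward …TGGACT, reverse …CCCAGT.
Reverse complement of the reverse primer's last 6 bases: ACTGGG; its first k bases are the reverse complement of the reverse primer's last k bases, so a perfect k-base overlap needs the forward primer's last k bases to equal them.
Comparing (forward last k vs required): k=1: T vs A ✗; k=2: CT vs AC ✗; k=3: ACT vs ACT ✓; k=4: GACT vs ACTG ✗; k=5: GGACT vs ACTGG ✗; k=6: TGGACT vs ACTGGG ✗.
Only k = 3 is perfect, so the longest perfect 3' overlap is 3.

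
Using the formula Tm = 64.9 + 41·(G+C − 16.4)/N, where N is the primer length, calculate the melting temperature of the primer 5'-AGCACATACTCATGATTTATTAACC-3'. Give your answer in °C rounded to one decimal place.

51.1°C

Base counts: A=9, T=8, G=2, C=6; G+C = 8, N = 25.
Tm = 64.9 + 41·(8 − 16.4)/25 = 64.9 + -344.40/25 = 51.1°C.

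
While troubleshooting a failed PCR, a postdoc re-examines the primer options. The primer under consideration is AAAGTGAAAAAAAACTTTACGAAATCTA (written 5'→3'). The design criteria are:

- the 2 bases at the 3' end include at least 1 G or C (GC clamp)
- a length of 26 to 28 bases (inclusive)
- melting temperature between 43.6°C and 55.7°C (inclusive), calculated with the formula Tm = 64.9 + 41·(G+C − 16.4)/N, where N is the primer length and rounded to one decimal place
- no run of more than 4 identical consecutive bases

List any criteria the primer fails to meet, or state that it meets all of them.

Base counts: A=16, T=6, G=3, C=3 (length 28).
GC clamp: 3' end TA has 0 G/C, need ≥1 ✗
length: length 28 ✓
Tm: Tm = 64.9 + 41·(6 − 16.4)/28 = 49.7°C ✓
homopolymer run: longest run = 8, exceeds 4 ✗

Fails: GC clamp, homopolymer run.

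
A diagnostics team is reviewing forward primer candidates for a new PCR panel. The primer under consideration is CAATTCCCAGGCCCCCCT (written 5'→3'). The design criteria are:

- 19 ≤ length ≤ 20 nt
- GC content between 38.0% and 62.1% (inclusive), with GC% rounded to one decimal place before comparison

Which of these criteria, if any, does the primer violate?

Fails: length, GC content.

Base counts: A=3, T=3, G=2, C=10 (length 18).
length: length 18, outside 19–20 ✗
GC content: GC 12/18 = 66.7%, outside 38.0–62.1% ✗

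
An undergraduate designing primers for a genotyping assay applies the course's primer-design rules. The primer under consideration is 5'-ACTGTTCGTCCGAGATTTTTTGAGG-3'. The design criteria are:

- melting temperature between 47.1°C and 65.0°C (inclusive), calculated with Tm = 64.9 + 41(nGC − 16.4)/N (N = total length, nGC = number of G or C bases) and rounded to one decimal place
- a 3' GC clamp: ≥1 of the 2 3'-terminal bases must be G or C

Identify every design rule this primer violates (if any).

Base counts: A=4, T=10, G=7, C=4 (length 25).
Tm: Tm = 64.9 + 41·(11 − 16.4)/25 = 56.0°C ✓
GC clamp: 3' end GG has 2 G/C ✓

Meets all criteria.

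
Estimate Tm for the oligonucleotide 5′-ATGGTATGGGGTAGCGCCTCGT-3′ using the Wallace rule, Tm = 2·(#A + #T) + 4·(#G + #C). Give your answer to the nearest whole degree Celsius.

Base counts: A=3, T=6, G=9, C=4 (length 22).
Tm = 2·(3+6) + 4·(9+4) = 2·9 + 4·13 = 18 + 52 = 70°C.

70°C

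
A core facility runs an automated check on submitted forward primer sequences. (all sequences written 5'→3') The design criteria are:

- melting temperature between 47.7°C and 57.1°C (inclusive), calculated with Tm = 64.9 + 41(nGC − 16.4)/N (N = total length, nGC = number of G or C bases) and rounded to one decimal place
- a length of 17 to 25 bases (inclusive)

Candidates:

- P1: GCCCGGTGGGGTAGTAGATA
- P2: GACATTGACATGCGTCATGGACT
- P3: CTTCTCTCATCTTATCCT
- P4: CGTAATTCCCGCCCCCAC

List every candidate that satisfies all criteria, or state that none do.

P1, P2 and P4.

P1 (20 nt, A=4 T=4 G=9 C=3): Tm = 64.9 + 41·(12 − 16.4)/20 = 55.9°C ✓; length 20 ✓ — passes.
P2 (23 nt, A=6 T=6 G=6 C=5): Tm = 64.9 + 41·(11 − 16.4)/23 = 55.3°C ✓; length 23 ✓ — passes.
P3 (18 nt, A=2 T=9 G=0 C=7): Tm = 64.9 + 41·(7 − 16.4)/18 = 43.5°C, outside 47.7–57.1°C ✗; length 18 ✓ — fails.
P4 (18 nt, A=3 T=3 G=2 C=10): Tm = 64.9 + 41·(12 − 16.4)/18 = 54.9°C ✓; length 18 ✓ — passes.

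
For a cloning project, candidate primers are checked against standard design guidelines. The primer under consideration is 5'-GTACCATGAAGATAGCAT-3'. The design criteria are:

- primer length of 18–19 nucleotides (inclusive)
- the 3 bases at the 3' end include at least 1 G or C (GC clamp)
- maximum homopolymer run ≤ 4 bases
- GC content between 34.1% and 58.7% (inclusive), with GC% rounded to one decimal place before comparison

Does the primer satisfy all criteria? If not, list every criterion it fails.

Base counts: A=7, T=4, G=4, C=3 (length 18).
length: length 18 ✓
GC clamp: 3' end CAT has 1 G/C ✓
homopolymer run: longest run = 2 ✓
GC content: GC 7/18 = 38.9% ✓

Meets all criteria.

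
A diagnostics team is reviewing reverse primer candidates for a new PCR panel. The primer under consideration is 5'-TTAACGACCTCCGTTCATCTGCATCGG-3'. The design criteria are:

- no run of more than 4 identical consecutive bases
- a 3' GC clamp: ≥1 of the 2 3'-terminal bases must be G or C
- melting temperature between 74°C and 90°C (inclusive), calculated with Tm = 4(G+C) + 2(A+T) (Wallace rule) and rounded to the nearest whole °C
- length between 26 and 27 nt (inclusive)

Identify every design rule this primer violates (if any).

Base counts: A=5, T=8, G=5, C=9 (length 27).
homopolymer run: longest run = 2 ✓
GC clamp: 3' end GG has 2 G/C ✓
Tm: Tm = 2·13 + 4·14 = 82°C ✓
length: length 27 ✓

Meets all criteria.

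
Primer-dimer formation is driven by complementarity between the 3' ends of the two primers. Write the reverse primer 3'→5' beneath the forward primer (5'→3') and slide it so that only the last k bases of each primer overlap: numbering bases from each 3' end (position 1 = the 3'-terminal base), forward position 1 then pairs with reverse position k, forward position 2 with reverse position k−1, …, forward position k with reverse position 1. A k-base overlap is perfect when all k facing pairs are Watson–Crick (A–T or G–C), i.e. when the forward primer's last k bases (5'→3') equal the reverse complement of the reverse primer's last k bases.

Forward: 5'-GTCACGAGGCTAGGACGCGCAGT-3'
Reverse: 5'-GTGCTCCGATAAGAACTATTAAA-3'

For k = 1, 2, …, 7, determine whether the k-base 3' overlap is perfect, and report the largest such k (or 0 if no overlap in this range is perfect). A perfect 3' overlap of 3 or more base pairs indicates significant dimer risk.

Last 7 bases (5'→3') — forward …GCGCAGT, reverse …TATTAAA.
Reverse complement of the reverse primer's last 7 bases: TTTAATA; its first k bases are the reverse complement of the reverse primer's last k bases, so a perfect k-base overlap needs the forward primer's last k bases to equal them.
Comparing (forward last k vs required): k=1: T vs T ✓; k=2: GT vs TT ✗; k=3: AGT vs TTT ✗; k=4: CAGT vs TTTA ✗; k=5: GCAGT vs TTTAA ✗; k=6: CGCAGT vs TTTAAT ✗; k=7: GCGCAGT vs TTTAATA ✗.
Only k = 1 is perfect, so the longest perfect 3' overlap is 1.

Longest perfect overlap: 1 complementary base pair; below the dimer-risk threshold (threshold 3).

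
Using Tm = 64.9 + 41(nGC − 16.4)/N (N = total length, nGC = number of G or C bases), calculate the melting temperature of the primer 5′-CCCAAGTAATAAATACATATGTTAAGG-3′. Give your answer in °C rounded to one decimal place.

Base counts: A=12, T=7, G=4, C=4; G+C = 8, N = 27.
Tm = 64.9 + 41·(8 − 16.4)/27 = 64.9 + -344.40/27 = 52.1°C.

52.1°C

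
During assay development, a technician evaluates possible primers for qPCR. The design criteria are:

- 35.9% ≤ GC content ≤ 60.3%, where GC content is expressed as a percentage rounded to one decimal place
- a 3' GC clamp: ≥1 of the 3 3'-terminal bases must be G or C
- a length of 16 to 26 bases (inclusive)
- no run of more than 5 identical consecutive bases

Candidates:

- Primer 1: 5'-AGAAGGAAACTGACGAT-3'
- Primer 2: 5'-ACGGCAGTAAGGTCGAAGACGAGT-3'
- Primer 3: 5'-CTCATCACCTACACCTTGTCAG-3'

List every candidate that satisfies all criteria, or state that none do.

Primer 1, Primer 2 and Primer 3.

Primer 1 (17 nt, A=8 T=2 G=5 C=2): GC 7/17 = 41.2% ✓; 3' end GAT has 1 G/C ✓; length 17 ✓; longest run = 3 ✓ — passes.
Primer 2 (24 nt, A=8 T=3 G=9 C=4): GC 13/24 = 54.2% ✓; 3' end AGT has 1 G/C ✓; length 24 ✓; longest run = 2 ✓ — passes.
Primer 3 (22 nt, A=5 T=6 G=2 C=9): GC 11/22 = 50.0% ✓; 3' end CAG has 2 G/C ✓; length 22 ✓; longest run = 2 ✓ — passes.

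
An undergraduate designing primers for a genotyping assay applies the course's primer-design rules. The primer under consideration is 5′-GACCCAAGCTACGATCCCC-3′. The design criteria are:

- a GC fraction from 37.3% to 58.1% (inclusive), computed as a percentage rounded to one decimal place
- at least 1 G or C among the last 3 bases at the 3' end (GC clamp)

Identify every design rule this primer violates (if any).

Base counts: A=5, T=2, G=3, C=9 (length 19).
GC content: GC 12/19 = 63.2%, outside 37.3–58.1% ✗
GC clamp: 3' end CCC has 3 G/C ✓

Fails: GC content.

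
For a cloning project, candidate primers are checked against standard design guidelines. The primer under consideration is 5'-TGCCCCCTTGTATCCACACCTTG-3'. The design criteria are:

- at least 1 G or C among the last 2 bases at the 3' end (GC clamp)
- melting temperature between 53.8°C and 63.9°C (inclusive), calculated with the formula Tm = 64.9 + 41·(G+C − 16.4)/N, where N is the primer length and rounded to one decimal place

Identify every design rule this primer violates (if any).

Meets all criteria.

Base counts: A=3, T=7, G=3, C=10 (length 23).
GC clamp: 3' end TG has 1 G/C ✓
Tm: Tm = 64.9 + 41·(13 − 16.4)/23 = 58.8°C ✓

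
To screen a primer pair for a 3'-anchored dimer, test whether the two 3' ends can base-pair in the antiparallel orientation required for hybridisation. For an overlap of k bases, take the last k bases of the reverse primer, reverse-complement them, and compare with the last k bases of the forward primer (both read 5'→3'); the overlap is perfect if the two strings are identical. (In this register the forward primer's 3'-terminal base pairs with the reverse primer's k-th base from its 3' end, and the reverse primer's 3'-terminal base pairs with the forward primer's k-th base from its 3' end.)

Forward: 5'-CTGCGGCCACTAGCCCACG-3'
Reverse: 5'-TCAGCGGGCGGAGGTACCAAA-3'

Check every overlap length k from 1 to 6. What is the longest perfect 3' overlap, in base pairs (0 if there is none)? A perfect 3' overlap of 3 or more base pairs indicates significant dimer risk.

Longest perfect overlap: 0 complementary base pairs; below the dimer-risk threshold (threshold 3).

Last 6 bases (5'→3') — forward …CCCACG, reverse …ACCAAA.
Reverse complement of the reverse primer's last 6 bases: TTTGGT; its first k bases are the reverse complement of the reverse primer's last k bases, so a perfect k-base overlap needs the forward primer's last k bases to equal them.
Comparing (forward last k vs required): k=1: G vs T ✗; k=2: CG vs TT ✗; k=3: ACG vs TTT ✗; k=4: CACG vs TTTG ✗; k=5: CCACG vs TTTGG ✗; k=6: CCCACG vs TTTGGT ✗.
No overlap length from 1 to 6 is perfect, so the longest perfect 3' overlap is 0.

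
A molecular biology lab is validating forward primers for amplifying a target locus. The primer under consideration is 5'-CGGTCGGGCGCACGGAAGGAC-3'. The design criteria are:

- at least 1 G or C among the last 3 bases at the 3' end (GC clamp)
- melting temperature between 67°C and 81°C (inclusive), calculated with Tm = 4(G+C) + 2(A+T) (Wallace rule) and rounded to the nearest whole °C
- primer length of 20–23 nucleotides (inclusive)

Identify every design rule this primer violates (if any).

Base counts: A=4, T=1, G=10, C=6 (length 21).
GC clamp: 3' end GAC has 2 G/C ✓
Tm: Tm = 2·5 + 4·16 = 74°C ✓
length: length 21 ✓

Meets all criteria.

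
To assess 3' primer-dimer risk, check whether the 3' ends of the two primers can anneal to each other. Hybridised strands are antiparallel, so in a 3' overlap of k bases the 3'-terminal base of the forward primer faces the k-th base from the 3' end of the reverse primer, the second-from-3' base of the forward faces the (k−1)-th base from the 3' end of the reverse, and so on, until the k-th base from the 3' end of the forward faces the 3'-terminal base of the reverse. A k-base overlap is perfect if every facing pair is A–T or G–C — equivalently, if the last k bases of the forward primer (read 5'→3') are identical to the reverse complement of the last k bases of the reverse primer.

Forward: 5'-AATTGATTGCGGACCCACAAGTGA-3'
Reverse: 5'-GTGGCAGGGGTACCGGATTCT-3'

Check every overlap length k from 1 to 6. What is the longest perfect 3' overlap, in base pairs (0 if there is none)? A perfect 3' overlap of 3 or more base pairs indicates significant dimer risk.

Last 6 bases (5'→3') — forward …AAGTGA, reverse …GATTCT.
Reverse complement of the reverse primer's last 6 bases: AGAATC; its first k bases are the reverse complement of the reverse primer's last k bases, so a perfect k-base overlap needs the forward primer's last k bases to equal them.
Comparing (forward last k vs required): k=1: A vs A ✓; k=2: GA vs AG ✗; k=3: TGA vs AGA ✗; k=4: GTGA vs AGAA ✗; k=5: AGTGA vs AGAAT ✗; k=6: AAGTGA vs AGAATC ✗.
Only k = 1 is perfect, so the longest perfect 3' overlap is 1.

Longest perfect overlap: 1 complementary base pair; below the dimer-risk threshold (threshold 3).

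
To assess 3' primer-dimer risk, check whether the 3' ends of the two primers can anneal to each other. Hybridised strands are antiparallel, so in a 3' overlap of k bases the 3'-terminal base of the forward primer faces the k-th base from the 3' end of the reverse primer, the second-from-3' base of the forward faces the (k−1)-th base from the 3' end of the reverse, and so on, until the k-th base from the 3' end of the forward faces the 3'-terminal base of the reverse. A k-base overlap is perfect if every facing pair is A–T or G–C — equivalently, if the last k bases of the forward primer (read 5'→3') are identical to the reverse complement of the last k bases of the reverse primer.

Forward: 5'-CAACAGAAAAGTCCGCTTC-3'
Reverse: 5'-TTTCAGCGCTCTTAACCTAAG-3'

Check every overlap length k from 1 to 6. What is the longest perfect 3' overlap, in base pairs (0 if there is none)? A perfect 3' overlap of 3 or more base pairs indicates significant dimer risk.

Longest perfect overlap: 1 complementary base pair; below the dimer-risk threshold (threshold 3).

Last 6 bases (5'→3') — forward …CGCTTC, reverse …CCTAAG.
Reverse complement of the reverse primer's last 6 bases: CTTAGG; its first k bases are the reverse complement of the reverse primer's last k bases, so a perfect k-base overlap needs the forward primer's last k bases to equal them.
Comparing (forward last k vs required): k=1: C vs C ✓; k=2: TC vs CT ✗; k=3: TTC vs CTT ✗; k=4: CTTC vs CTTA ✗; k=5: GCTTC vs CTTAG ✗; k=6: CGCTTC vs CTTAGG ✗.
Only k = 1 is perfect, so the longest perfect 3' overlap is 1.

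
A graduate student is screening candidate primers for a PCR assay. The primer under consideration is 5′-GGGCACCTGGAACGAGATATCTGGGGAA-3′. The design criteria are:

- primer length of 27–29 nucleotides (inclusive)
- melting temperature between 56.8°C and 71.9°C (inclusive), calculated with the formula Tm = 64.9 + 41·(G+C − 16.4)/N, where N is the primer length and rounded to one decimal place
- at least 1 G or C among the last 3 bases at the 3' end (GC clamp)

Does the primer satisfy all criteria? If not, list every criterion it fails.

Base counts: A=8, T=4, G=11, C=5 (length 28).
length: length 28 ✓
Tm: Tm = 64.9 + 41·(16 − 16.4)/28 = 64.3°C ✓
GC clamp: 3' end GAA has 1 G/C ✓

Meets all criteria.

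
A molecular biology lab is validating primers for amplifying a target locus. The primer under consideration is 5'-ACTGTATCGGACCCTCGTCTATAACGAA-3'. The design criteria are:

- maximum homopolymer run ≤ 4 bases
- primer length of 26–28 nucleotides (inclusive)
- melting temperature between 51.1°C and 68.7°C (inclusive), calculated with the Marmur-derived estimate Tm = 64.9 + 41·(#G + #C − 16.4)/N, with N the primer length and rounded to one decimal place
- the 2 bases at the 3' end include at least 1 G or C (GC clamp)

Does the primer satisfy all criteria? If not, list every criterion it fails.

Base counts: A=8, T=7, G=5, C=8 (length 28).
homopolymer run: longest run = 3 ✓
length: length 28 ✓
Tm: Tm = 64.9 + 41·(13 − 16.4)/28 = 59.9°C ✓
GC clamp: 3' end AA has 0 G/C, need ≥1 ✗

Fails: GC clamp.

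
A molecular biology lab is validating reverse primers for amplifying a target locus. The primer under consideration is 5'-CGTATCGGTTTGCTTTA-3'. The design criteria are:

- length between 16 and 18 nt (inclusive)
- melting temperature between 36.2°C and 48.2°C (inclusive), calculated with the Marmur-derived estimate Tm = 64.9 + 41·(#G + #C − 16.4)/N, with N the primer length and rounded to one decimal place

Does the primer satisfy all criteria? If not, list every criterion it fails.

Meets all criteria.

Base counts: A=2, T=8, G=4, C=3 (length 17).
length: length 17 ✓
Tm: Tm = 64.9 + 41·(7 − 16.4)/17 = 42.2°C ✓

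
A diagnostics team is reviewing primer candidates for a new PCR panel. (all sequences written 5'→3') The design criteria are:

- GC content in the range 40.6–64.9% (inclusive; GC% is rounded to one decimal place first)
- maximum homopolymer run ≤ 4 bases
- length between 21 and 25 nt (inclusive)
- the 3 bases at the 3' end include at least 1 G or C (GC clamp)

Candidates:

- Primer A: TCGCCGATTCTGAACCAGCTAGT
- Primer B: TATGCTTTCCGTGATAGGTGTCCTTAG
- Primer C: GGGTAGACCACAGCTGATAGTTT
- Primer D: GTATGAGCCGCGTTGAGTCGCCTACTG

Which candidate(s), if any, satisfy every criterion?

Primer A only.

Primer A (23 nt, A=5 T=6 G=5 C=7): GC 12/23 = 52.2% ✓; longest run = 2 ✓; length 23 ✓; 3' end AGT has 1 G/C ✓ — passes.
Primer B (27 nt, A=4 T=11 G=7 C=5): GC 12/27 = 44.4% ✓; longest run = 3 ✓; length 27, outside 21–25 ✗; 3' end TAG has 1 G/C ✓ — fails.
Primer C (23 nt, A=6 T=6 G=7 C=4): GC 11/23 = 47.8% ✓; longest run = 3 ✓; length 23 ✓; 3' end TTT has 0 G/C, need ≥1 ✗ — fails.
Primer D (27 nt, A=4 T=7 G=9 C=7): GC 16/27 = 59.3% ✓; longest run = 2 ✓; length 27, outside 21–25 ✗; 3' end CTG has 2 G/C ✓ — fails.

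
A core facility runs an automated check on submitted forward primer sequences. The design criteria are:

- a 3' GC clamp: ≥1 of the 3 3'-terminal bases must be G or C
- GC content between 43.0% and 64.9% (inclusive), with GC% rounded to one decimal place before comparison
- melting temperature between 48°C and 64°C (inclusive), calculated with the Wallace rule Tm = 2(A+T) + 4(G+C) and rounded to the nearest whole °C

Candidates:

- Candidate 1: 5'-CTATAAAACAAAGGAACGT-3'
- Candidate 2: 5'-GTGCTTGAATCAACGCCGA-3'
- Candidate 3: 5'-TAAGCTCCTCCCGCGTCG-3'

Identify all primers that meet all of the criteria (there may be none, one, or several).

Candidate 2 only.

Candidate 1 (19 nt, A=10 T=3 G=3 C=3): 3' end CGT has 2 G/C ✓; GC 6/19 = 31.6%, outside 43.0–64.9% ✗; Tm = 2·13 + 4·6 = 50°C ✓ — fails.
Candidate 2 (19 nt, A=5 T=4 G=5 C=5): 3' end CGA has 2 G/C ✓; GC 10/19 = 52.6% ✓; Tm = 2·9 + 4·10 = 58°C ✓ — passes.
Candidate 3 (18 nt, A=2 T=4 G=4 C=8): 3' end TCG has 2 G/C ✓; GC 12/18 = 66.7%, outside 43.0–64.9% ✗; Tm = 2·6 + 4·12 = 60°C ✓ — fails.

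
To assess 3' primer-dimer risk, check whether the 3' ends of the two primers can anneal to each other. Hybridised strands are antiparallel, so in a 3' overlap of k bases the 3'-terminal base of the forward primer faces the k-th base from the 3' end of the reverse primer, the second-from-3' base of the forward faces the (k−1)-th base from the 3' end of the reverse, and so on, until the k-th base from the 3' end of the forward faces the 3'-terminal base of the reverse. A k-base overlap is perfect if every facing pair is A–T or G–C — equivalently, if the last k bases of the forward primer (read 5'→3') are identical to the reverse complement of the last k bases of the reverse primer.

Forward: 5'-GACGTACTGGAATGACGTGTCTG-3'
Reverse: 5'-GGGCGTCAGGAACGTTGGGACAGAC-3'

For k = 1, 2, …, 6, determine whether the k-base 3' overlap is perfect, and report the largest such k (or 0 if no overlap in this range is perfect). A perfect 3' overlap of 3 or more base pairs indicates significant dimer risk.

Longest perfect overlap: 5 complementary base pairs; significant dimer risk (threshold 3).

Last 6 bases (5'→3') — forward …TGTCTG, reverse …ACAGAC.
Reverse complement of the reverse primer's last 6 bases: GTCTGT; its first k bases are the reverse complement of the reverse primer's last k bases, so a perfect k-base overlap needs the forward primer's last k bases to equal them.
Comparing (forward last k vs required): k=1: G vs G ✓; k=2: TG vs GT ✗; k=3: CTG vs GTC ✗; k=4: TCTG vs GTCT ✗; k=5: GTCTG vs GTCTG ✓; k=6: TGTCTG vs GTCTGT ✗.
Perfect overlaps at k = 1, 5; the largest is 5.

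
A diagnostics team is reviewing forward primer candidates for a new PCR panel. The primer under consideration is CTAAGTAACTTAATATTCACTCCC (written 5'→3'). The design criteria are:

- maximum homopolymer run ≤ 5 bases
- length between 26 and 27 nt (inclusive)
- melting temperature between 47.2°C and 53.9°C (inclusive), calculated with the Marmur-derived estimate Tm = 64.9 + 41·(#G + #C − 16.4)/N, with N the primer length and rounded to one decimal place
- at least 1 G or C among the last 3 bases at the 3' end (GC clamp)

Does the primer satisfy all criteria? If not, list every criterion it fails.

Fails: length.

Base counts: A=8, T=8, G=1, C=7 (length 24).
homopolymer run: longest run = 3 ✓
length: length 24, outside 26–27 ✗
Tm: Tm = 64.9 + 41·(8 − 16.4)/24 = 50.6°C ✓
GC clamp: 3' end CCC has 3 G/C ✓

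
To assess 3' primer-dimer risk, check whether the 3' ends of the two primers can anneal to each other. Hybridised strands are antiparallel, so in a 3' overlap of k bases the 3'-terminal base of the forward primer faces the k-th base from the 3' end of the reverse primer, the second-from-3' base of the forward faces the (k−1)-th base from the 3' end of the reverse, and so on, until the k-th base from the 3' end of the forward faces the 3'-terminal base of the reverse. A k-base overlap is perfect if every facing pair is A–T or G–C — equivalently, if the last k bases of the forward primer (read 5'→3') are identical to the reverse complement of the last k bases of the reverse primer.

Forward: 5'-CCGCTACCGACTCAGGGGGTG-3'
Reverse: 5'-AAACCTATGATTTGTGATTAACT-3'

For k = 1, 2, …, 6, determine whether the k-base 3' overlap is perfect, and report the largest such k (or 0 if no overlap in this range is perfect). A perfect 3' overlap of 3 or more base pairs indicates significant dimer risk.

Last 6 bases (5'→3') — forward …GGGGTG, reverse …TTAACT.
Reverse complement of the reverse primer's last 6 bases: AGTTAA; its first k bases are the reverse complement of the reverse primer's last k bases, so a perfect k-base overlap needs the forward primer's last k bases to equal them.
Comparing (forward last k vs required): k=1: G vs A ✗; k=2: TG vs AG ✗; k=3: GTG vs AGT ✗; k=4: GGTG vs AGTT ✗; k=5: GGGTG vs AGTTA ✗; k=6: GGGGTG vs AGTTAA ✗.
No overlap length from 1 to 6 is perfect, so the longest perfect 3' overlap is 0.

Longest perfect overlap: 0 complementary base pairs; below the dimer-risk threshold (threshold 3).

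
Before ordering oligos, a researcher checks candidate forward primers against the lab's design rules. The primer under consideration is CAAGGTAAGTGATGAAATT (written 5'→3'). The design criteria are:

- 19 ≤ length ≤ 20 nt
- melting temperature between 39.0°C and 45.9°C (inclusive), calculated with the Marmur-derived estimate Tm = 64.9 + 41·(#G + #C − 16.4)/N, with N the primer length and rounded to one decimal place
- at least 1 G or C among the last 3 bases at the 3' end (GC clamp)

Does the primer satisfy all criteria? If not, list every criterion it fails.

Fails: GC clamp.

Base counts: A=8, T=5, G=5, C=1 (length 19).
length: length 19 ✓
Tm: Tm = 64.9 + 41·(6 − 16.4)/19 = 42.5°C ✓
GC clamp: 3' end ATT has 0 G/C, need ≥1 ✗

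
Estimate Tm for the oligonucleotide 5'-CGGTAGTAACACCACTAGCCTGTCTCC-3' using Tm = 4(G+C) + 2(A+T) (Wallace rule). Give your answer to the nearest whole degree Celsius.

Base counts: A=6, T=6, G=5, C=10 (length 27).
Tm = 2·(6+6) + 4·(5+10) = 2·12 + 4·15 = 24 + 60 = 84°C.

84°C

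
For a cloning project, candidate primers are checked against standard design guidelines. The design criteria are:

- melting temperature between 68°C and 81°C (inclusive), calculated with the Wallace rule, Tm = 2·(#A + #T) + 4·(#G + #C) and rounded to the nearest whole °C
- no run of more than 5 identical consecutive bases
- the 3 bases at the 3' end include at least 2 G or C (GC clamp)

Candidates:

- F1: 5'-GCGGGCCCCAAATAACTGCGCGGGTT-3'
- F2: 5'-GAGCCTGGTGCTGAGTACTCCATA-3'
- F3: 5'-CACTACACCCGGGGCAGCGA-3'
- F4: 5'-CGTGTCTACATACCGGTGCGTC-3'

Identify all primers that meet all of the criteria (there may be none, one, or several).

F1 (26 nt, A=5 T=4 G=9 C=8): Tm = 2·9 + 4·17 = 86°C, outside 68–81°C ✗; longest run = 4 ✓; 3' end GTT has 1 G/C, need ≥2 ✗ — fails.
F2 (24 nt, A=5 T=6 G=7 C=6): Tm = 2·11 + 4·13 = 74°C ✓; longest run = 2 ✓; 3' end ATA has 0 G/C, need ≥2 ✗ — fails.
F3 (20 nt, A=5 T=1 G=6 C=8): Tm = 2·6 + 4·14 = 68°C ✓; longest run = 4 ✓; 3' end CGA has 2 G/C ✓ — passes.
F4 (22 nt, A=3 T=6 G=6 C=7): Tm = 2·9 + 4·13 = 70°C ✓; longest run = 2 ✓; 3' end GTC has 2 G/C ✓ — passes.

F3 and F4.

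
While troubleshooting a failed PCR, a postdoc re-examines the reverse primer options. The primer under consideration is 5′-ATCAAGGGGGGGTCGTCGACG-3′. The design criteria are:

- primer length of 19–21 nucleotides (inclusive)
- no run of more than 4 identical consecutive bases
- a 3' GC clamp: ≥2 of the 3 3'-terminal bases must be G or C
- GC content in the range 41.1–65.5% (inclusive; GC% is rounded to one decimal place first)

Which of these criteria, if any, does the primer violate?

Base counts: A=4, T=3, G=10, C=4 (length 21).
length: length 21 ✓
homopolymer run: longest run = 7, exceeds 4 ✗
GC clamp: 3' end ACG has 2 G/C ✓
GC content: GC 14/21 = 66.7%, outside 41.1–65.5% ✗

Fails: homopolymer run, GC content.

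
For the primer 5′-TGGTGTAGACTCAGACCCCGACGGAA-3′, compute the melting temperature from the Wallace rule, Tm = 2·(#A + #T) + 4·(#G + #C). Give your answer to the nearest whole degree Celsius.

82°C

Base counts: A=7, T=4, G=8, C=7 (length 26).
Tm = 2·(7+4) + 4·(8+7) = 2·11 + 4·15 = 22 + 60 = 82°C.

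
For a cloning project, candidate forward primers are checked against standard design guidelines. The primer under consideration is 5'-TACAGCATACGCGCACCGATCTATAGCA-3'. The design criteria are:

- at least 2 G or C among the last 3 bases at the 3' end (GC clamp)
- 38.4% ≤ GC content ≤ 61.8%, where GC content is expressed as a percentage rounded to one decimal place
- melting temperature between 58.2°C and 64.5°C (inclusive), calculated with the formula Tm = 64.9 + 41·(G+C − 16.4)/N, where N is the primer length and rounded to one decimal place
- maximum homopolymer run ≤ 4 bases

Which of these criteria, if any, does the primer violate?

Base counts: A=9, T=5, G=5, C=9 (length 28).
GC clamp: 3' end GCA has 2 G/C ✓
GC content: GC 14/28 = 50.0% ✓
Tm: Tm = 64.9 + 41·(14 − 16.4)/28 = 61.4°C ✓
homopolymer run: longest run = 2 ✓

Meets all criteria.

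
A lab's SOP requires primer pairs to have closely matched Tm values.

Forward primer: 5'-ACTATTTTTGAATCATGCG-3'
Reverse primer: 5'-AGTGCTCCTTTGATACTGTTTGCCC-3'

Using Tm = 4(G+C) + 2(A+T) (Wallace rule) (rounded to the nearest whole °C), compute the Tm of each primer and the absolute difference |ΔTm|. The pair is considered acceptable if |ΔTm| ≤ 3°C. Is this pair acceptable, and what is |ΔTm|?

Forward: A=5 T=8 G=3 C=3 → Tm = 2·13 + 4·6 = 50°C.
Reverse: A=3 T=10 G=5 C=7 → Tm = 2·13 + 4·12 = 74°C.
|ΔTm| = |50 − 74| = 24°C, > 3°C.

|ΔTm| = 24°C; the pair is not acceptable.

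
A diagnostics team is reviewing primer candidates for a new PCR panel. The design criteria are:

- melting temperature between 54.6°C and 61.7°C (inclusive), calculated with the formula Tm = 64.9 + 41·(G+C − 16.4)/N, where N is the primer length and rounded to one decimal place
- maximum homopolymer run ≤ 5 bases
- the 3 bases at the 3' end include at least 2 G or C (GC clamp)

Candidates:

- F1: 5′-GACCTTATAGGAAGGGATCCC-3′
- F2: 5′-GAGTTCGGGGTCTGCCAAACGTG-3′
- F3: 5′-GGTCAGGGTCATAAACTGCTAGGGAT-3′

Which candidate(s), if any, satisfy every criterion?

F1 (21 nt, A=6 T=4 G=6 C=5): Tm = 64.9 + 41·(11 − 16.4)/21 = 54.4°C, outside 54.6–61.7°C ✗; longest run = 3 ✓; 3' end CCC has 3 G/C ✓ — fails.
F2 (23 nt, A=4 T=5 G=9 C=5): Tm = 64.9 + 41·(14 − 16.4)/23 = 60.6°C ✓; longest run = 4 ✓; 3' end GTG has 2 G/C ✓ — passes.
F3 (26 nt, A=7 T=6 G=9 C=4): Tm = 64.9 + 41·(13 − 16.4)/26 = 59.5°C ✓; longest run = 3 ✓; 3' end GAT has 1 G/C, need ≥2 ✗ — fails.

F2 only.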